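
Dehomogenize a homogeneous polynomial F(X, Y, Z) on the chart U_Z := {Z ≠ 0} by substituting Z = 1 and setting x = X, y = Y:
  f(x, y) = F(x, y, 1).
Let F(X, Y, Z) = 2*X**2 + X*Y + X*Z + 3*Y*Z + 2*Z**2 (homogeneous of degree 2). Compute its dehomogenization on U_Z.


f(x, y) = 2*x**2 + x*y + x + 3*y + 2

On U_Z we set Z = 1. Each monomial c·X^i·Y^j·Z^k in F becomes c·x^i·y^j·1^k = c·x^i·y^j.
Substituting Z = 1: F(X, Y, 1) = 2*x**2 + x*y + x + 3*y + 2.
Note: deg(f) ≤ deg(F) = 2; strict inequality happens when F is divisible by Z (lost terms).


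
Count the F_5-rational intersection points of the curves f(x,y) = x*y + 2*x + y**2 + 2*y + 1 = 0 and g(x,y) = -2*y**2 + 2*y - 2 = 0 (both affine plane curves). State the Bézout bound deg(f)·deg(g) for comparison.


Common zeros: ∅; count = 0; Bézout bound = 4.

deg(f) = 2, deg(g) = 2, so Bézout bound = 4.
Scan x ∈ F_5. For each x, list the y ∈ F_5 with f(x, y) ≡ 0 and those with g(x, y) ≡ 0 (mod 5); the common zeros in that column are the intersection.
  x = 0: f ≡ 0 at y ∈ {4}; g ≡ 0 at y ∈ ∅; common: ∅.
  x = 1: f ≡ 0 at y ∈ ∅; g ≡ 0 at y ∈ ∅; common: ∅.
  x = 2: f ≡ 0 at y ∈ {0, 1}; g ≡ 0 at y ∈ ∅; common: ∅.
  x = 3: f ≡ 0 at y ∈ ∅; g ≡ 0 at y ∈ ∅; common: ∅.
  x = 4: f ≡ 0 at y ∈ {2}; g ≡ 0 at y ∈ ∅; common: ∅.
Collecting: common zeros = ∅, so the count is 0.
Comparison with the Bézout bound: 0 ≤ 4 = deg(f)·deg(g), as expected for curves with no common component (the affine F_5-count falls short of the bound because intersections may lie at infinity, over extension fields, or carry multiplicity).


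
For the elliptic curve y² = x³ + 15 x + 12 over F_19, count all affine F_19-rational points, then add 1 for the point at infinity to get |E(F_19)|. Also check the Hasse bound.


Affine points = {(1, 3), (1, 16), (7, 2), (7, 17), (8, 6), (8, 13), (11, 8), (11, 11), (12, 1), (12, 18), (16, 4), (16, 15)}; affine count = 12; |E(F_19)| = 13.

Discriminant check: Δ ∝ 4a³ + 27b² = 4·15³ + 27·12² = 4·3375 + 27·144 ≡ 3 (mod 19). Nonzero ⇒ E is nonsingular.
For each x ∈ F_19, compute rhs = x³ + 15·x + 12 mod 19, then count y ∈ F_19 with y² ≡ rhs.
  x = 0: rhs = 12, matching y values: none (0 points).
  x = 1: rhs = 9, matching y values: 3, 16 (2 points).
  x = 2: rhs = 12, matching y values: none (0 points).
  x = 3: rhs = 8, matching y values: none (0 points).
  x = 4: rhs = 3, matching y values: none (0 points).
  x = 5: rhs = 3, matching y values: none (0 points).
  x = 6: rhs = 14, matching y values: none (0 points).
  x = 7: rhs = 4, matching y values: 2, 17 (2 points).
  x = 8: rhs = 17, matching y values: 6, 13 (2 points).
  x = 9: rhs = 2, matching y values: none (0 points).
  x = 10: rhs = 3, matching y values: none (0 points).
  x = 11: rhs = 7, matching y values: 8, 11 (2 points).
  x = 12: rhs = 1, matching y values: 1, 18 (2 points).
  x = 13: rhs = 10, matching y values: none (0 points).
  x = 14: rhs = 2, matching y values: none (0 points).
  x = 15: rhs = 2, matching y values: none (0 points).
  x = 16: rhs = 16, matching y values: 4, 15 (2 points).
  x = 17: rhs = 12, matching y values: none (0 points).
  x = 18: rhs = 15, matching y values: none (0 points).
Total affine count: 12.
Full point count |E(F_19)| = 12 + 1 = 13.
Hasse bound: |13 − (19+1)| = |-7| = 7 ≤ 2√19 ≈ 8.7178 ✓.


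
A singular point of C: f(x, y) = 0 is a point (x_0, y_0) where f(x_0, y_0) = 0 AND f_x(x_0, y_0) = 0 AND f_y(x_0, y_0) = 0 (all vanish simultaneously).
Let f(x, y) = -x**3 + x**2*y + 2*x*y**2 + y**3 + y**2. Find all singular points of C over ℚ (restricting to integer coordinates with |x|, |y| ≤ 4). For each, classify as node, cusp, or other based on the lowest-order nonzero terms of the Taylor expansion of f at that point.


Singular points: {(0, 0)}; classification: cusp.

Compute partial derivatives:
  f_x = -3*x**2 + 2*x*y + 2*y**2.
  f_y = x**2 + 4*x*y + 3*y**2 + 2*y.
Scan x_0 ∈ {−4, ..., 4}. For each x_0, f_y(x_0, y) is a polynomial in y; find its integer roots y ∈ {−4, ..., 4}, then test f_x and f at those candidates.
  x = -4: f_y(-4, y) = 3*y**2 - 14*y + 16; vanishes at y ∈ {2}. (-4, 2): f_x = -56 ≠ 0.
  x = -3: f_y(-3, y) = 3*y**2 - 10*y + 9; no integer root y with |y| ≤ 4.
  x = -2: f_y(-2, y) = 3*y**2 - 6*y + 4; no integer root y with |y| ≤ 4.
  x = -1: f_y(-1, y) = 3*y**2 - 2*y + 1; no integer root y with |y| ≤ 4.
  x = 0: f_y(0, y) = 3*y**2 + 2*y; vanishes at y ∈ {0}. (0, 0): f_x = 0, f = 0 — SINGULAR.
  x = 1: f_y(1, y) = 3*y**2 + 6*y + 1; no integer root y with |y| ≤ 4.
  x = 2: f_y(2, y) = 3*y**2 + 10*y + 4; no integer root y with |y| ≤ 4.
  x = 3: f_y(3, y) = 3*y**2 + 14*y + 9; no integer root y with |y| ≤ 4.
  x = 4: f_y(4, y) = 3*y**2 + 18*y + 16; no integer root y with |y| ≤ 4.
Only singular point on the grid: (0, 0).
Classify: substitute x = 0 + u, y = 0 + v and expand: f = -u**3 + u**2*v + 2*u*v**2 + v**3 + v**2.
No constant or linear terms (consistent with a singular point). Quadratic part: v**2. Cubic part: -u**3 + u**2*v + 2*u*v**2 + v**3.
The quadratic part v**2 is a perfect square, so there is a single (double) tangent line v = 0, i.e. y = 0. Restricting the cubic part to that line (v = 0) leaves -u**3 ≠ 0, so f is not divisible by v and the branch is v² ≈ u**3 to lowest order — this is a cusp.
Classification: cusp.


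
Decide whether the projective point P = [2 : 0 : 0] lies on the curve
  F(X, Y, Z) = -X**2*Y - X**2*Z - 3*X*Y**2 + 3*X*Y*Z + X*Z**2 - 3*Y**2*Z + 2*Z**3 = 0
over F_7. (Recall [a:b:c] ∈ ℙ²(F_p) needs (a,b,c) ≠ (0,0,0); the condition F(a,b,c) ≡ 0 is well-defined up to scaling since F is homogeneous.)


F(2,0,0) ≡ 0 (mod 7); P is on the curve.

Evaluate F(2, 0, 0) term-by-term (mod 7).
  -X**2*Y ↦ -1·4·0·1 = 0
  -X**2*Z ↦ -1·4·1·0 = 0
  -3*X*Y**2 ↦ -3·2·0·1 = 0
  3*X*Y*Z ↦ 3·2·0·0 = 0
  X*Z**2 ↦ 1·2·1·0 = 0
  -3*Y**2*Z ↦ -3·1·0·0 = 0
  2*Z**3 ↦ 2·1·1·0 = 0
Sum: F(2, 0, 0) = (0) + (0) + (0) + (0) + (0) + (0) + (0) = 0.
Reducing mod 7: 0 ≡ 0 (mod 7).
Since F(a, b, c) ≡ 0 (mod 7), P lies on the curve.


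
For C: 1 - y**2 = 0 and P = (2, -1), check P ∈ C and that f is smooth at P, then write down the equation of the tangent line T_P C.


Tangent line at P: 2*y + 2 = 0.

Step 1: f(2, -1) = 0, so P lies on C.
Step 2: partial derivatives
  f_x(x, y) = 0, f_y(x, y) = -2*y.
  f_x(P) = 0, f_y(P) = 2 (gradient nonzero, so P is smooth).
Step 3: tangent line at P: 0·(x − 2) + 2·(y − -1) = 0.
Expanding: 2*y + 2 = 0.


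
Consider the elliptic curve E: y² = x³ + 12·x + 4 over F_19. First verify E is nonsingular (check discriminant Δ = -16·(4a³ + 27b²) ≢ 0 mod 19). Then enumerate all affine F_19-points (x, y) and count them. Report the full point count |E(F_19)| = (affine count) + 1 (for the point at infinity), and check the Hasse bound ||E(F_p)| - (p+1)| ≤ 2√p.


Affine points = {(0, 2), (0, 17), (1, 6), (1, 13), (2, 6), (2, 13), (6, 8), (6, 11), (8, 2), (8, 17), (9, 9), (9, 10), (11, 2), (11, 17), (13, 1), (13, 18), (14, 3), (14, 16), (15, 5), (15, 14), (16, 6), (16, 13)}; affine count = 22; |E(F_19)| = 23.

Discriminant check: Δ ∝ 4a³ + 27b² = 4·12³ + 27·4² = 4·1728 + 27·16 ≡ 10 (mod 19). Nonzero ⇒ E is nonsingular.
For each x ∈ F_19, compute rhs = x³ + 12·x + 4 mod 19, then count y ∈ F_19 with y² ≡ rhs.
  x = 0: rhs = 4, matching y values: 2, 17 (2 points).
  x = 1: rhs = 17, matching y values: 6, 13 (2 points).
  x = 2: rhs = 17, matching y values: 6, 13 (2 points).
  x = 3: rhs = 10, matching y values: none (0 points).
  x = 4: rhs = 2, matching y values: none (0 points).
  x = 5: rhs = 18, matching y values: none (0 points).
  x = 6: rhs = 7, matching y values: 8, 11 (2 points).
  x = 7: rhs = 13, matching y values: none (0 points).
  x = 8: rhs = 4, matching y values: 2, 17 (2 points).
  x = 9: rhs = 5, matching y values: 9, 10 (2 points).
  x = 10: rhs = 3, matching y values: none (0 points).
  x = 11: rhs = 4, matching y values: 2, 17 (2 points).
  x = 12: rhs = 14, matching y values: none (0 points).
  x = 13: rhs = 1, matching y values: 1, 18 (2 points).
  x = 14: rhs = 9, matching y values: 3, 16 (2 points).
  x = 15: rhs = 6, matching y values: 5, 14 (2 points).
  x = 16: rhs = 17, matching y values: 6, 13 (2 points).
  x = 17: rhs = 10, matching y values: none (0 points).
  x = 18: rhs = 10, matching y values: none (0 points).
Total affine count: 22.
Full point count |E(F_19)| = 22 + 1 = 23.
Hasse bound: |23 − (19+1)| = |3| = 3 ≤ 2√19 ≈ 8.7178 ✓.


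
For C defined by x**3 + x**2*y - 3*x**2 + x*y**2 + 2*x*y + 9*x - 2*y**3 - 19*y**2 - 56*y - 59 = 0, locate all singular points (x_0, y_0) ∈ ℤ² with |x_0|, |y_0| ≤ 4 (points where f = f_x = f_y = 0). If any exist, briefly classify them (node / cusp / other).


Singular points: {(2, -3)}; classification: cusp.

Compute partial derivatives:
  f_x = 3*x**2 + 2*x*y - 6*x + y**2 + 2*y + 9.
  f_y = x**2 + 2*x*y + 2*x - 6*y**2 - 38*y - 56.
Scan x_0 ∈ {−4, ..., 4}. For each x_0, f_y(x_0, y) is a polynomial in y; find its integer roots y ∈ {−4, ..., 4}, then test f_x and f at those candidates.
  x = -4: f_y(-4, y) = -6*y**2 - 46*y - 48; no integer root y with |y| ≤ 4.
  x = -3: f_y(-3, y) = -6*y**2 - 44*y - 53; no integer root y with |y| ≤ 4.
  x = -2: f_y(-2, y) = -6*y**2 - 42*y - 56; no integer root y with |y| ≤ 4.
  x = -1: f_y(-1, y) = -6*y**2 - 40*y - 57; no integer root y with |y| ≤ 4.
  x = 0: f_y(0, y) = -6*y**2 - 38*y - 56; vanishes at y ∈ {-4}. (0, -4): f_x = 17 ≠ 0.
  x = 1: f_y(1, y) = -6*y**2 - 36*y - 53; no integer root y with |y| ≤ 4.
  x = 2: f_y(2, y) = -6*y**2 - 34*y - 48; vanishes at y ∈ {-3}. (2, -3): f_x = 0, f = 0 — SINGULAR.
  x = 3: f_y(3, y) = -6*y**2 - 32*y - 41; no integer root y with |y| ≤ 4.
  x = 4: f_y(4, y) = -6*y**2 - 30*y - 32; no integer root y with |y| ≤ 4.
Only singular point on the grid: (2, -3).
Classify: substitute x = 2 + u, y = -3 + v and expand: f = u**3 + u**2*v + u*v**2 - 2*v**3 + v**2.
No constant or linear terms (consistent with a singular point). Quadratic part: v**2. Cubic part: u**3 + u**2*v + u*v**2 - 2*v**3.
The quadratic part v**2 is a perfect square, so there is a single (double) tangent line v = 0, i.e. y = -3. Restricting the cubic part to that line (v = 0) leaves u**3 ≠ 0, so f is not divisible by v and the branch is v² ≈ -u**3 to lowest order — this is a cusp.
Classification: cusp.


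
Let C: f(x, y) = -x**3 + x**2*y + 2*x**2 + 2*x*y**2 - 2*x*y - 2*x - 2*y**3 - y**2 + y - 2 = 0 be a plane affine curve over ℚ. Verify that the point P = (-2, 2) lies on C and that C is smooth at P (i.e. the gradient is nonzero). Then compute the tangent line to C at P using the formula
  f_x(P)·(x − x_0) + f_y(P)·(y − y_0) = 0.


Tangent line at P: -26*x - 35*y + 18 = 0.

Step 1: f(-2, 2) = 0, so P lies on C.
Step 2: partial derivatives
  f_x(x, y) = -3*x**2 + 2*x*y + 4*x + 2*y**2 - 2*y - 2, f_y(x, y) = x**2 + 4*x*y - 2*x - 6*y**2 - 2*y + 1.
  f_x(P) = -26, f_y(P) = -35 (gradient nonzero, so P is smooth).
Step 3: tangent line at P: -26·(x − -2) + -35·(y − 2) = 0.
Expanding: -26*x - 35*y + 18 = 0.


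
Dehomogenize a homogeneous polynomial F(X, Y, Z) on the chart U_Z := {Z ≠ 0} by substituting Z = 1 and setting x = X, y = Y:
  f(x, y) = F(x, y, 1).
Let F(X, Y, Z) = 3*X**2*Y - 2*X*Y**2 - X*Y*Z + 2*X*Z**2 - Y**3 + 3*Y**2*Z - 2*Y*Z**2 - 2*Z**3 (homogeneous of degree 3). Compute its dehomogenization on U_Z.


f(x, y) = 3*x**2*y - 2*x*y**2 - x*y + 2*x - y**3 + 3*y**2 - 2*y - 2

On U_Z we set Z = 1. Each monomial c·X^i·Y^j·Z^k in F becomes c·x^i·y^j·1^k = c·x^i·y^j.
Substituting Z = 1: F(X, Y, 1) = 3*x**2*y - 2*x*y**2 - x*y + 2*x - y**3 + 3*y**2 - 2*y - 2.
Note: deg(f) ≤ deg(F) = 3; strict inequality happens when F is divisible by Z (lost terms).


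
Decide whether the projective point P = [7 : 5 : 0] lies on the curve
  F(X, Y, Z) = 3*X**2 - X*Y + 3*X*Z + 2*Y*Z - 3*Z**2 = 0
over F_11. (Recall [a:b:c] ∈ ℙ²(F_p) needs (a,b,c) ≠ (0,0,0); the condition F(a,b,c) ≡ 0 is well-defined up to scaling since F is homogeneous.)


F(7,5,0) ≡ 2 (mod 11); P is NOT on the curve.

Evaluate F(7, 5, 0) term-by-term (mod 11).
  3*X**2 ↦ 3·49·1·1 = 147
  -X*Y ↦ -1·7·5·1 = -35
  3*X*Z ↦ 3·7·1·0 = 0
  2*Y*Z ↦ 2·1·5·0 = 0
  -3*Z**2 ↦ -3·1·1·0 = 0
Sum: F(7, 5, 0) = (147) + (-35) + (0) + (0) + (0) = 112.
Reducing mod 11: 112 ≡ 2 (mod 11).
Since F(a, b, c) ≡ 2 ≠ 0 (mod 11), P does NOT lie on the curve.


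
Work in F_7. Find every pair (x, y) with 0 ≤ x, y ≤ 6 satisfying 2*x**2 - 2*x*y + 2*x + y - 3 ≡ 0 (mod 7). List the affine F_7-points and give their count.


Affine F_7-points: {(0, 3), (1, 1), (2, 3), (3, 0), (5, 4), (6, 1)}; count = 6.

For each of the 49 pairs (x, y) ∈ F_7², evaluate f(x, y) mod 7. Record the zeros.
  x = 0: [0↦4, 1↦5, 2↦6, 3↦0, 4↦1, 5↦2, 6↦3]  zeros at y ∈ {3}
  x = 1: [0↦1, 1↦0, 2↦6, 3↦5, 4↦4, 5↦3, 6↦2]  zeros at y ∈ {1}
  x = 2: [0↦2, 1↦6, 2↦3, 3↦0, 4↦4, 5↦1, 6↦5]  zeros at y ∈ {3}
  x = 3: [0↦0, 1↦2, 2↦4, 3↦6, 4↦1, 5↦3, 6↦5]  zeros at y ∈ {0}
  x = 4: [0↦2, 1↦2, 2↦2, 3↦2, 4↦2, 5↦2, 6↦2]  zeros at y ∈ ∅
  x = 5: [0↦1, 1↦6, 2↦4, 3↦2, 4↦0, 5↦5, 6↦3]  zeros at y ∈ {4}
  x = 6: [0↦4, 1↦0, 2↦3, 3↦6, 4↦2, 5↦5, 6↦1]  zeros at y ∈ {1}
Collecting zeros: affine points = {(0, 3), (1, 1), (2, 3), (3, 0), (5, 4), (6, 1)}.
Total count |C(F_7)_aff| = 6.


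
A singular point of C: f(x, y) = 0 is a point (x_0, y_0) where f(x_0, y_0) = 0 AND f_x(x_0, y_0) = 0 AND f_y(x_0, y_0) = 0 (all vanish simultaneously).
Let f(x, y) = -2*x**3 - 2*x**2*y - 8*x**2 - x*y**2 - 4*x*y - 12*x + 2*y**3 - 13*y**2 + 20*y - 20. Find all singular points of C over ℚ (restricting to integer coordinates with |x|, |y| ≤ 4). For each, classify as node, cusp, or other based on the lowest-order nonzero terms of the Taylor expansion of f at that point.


Singular points: {(-2, 2)}; classification: cusp.

Compute partial derivatives:
  f_x = -6*x**2 - 4*x*y - 16*x - y**2 - 4*y - 12.
  f_y = -2*x**2 - 2*x*y - 4*x + 6*y**2 - 26*y + 20.
Scan x_0 ∈ {−4, ..., 4}. For each x_0, f_y(x_0, y) is a polynomial in y; find its integer roots y ∈ {−4, ..., 4}, then test f_x and f at those candidates.
  x = -4: f_y(-4, y) = 6*y**2 - 18*y + 4; no integer root y with |y| ≤ 4.
  x = -3: f_y(-3, y) = 6*y**2 - 20*y + 14; vanishes at y ∈ {1}. (-3, 1): f_x = -11 ≠ 0.
  x = -2: f_y(-2, y) = 6*y**2 - 22*y + 20; vanishes at y ∈ {2}. (-2, 2): f_x = 0, f = 0 — SINGULAR.
  x = -1: f_y(-1, y) = 6*y**2 - 24*y + 22; no integer root y with |y| ≤ 4.
  x = 0: f_y(0, y) = 6*y**2 - 26*y + 20; vanishes at y ∈ {1}. (0, 1): f_x = -17 ≠ 0.
  x = 1: f_y(1, y) = 6*y**2 - 28*y + 14; no integer root y with |y| ≤ 4.
  x = 2: f_y(2, y) = 6*y**2 - 30*y + 4; no integer root y with |y| ≤ 4.
  x = 3: f_y(3, y) = 6*y**2 - 32*y - 10; no integer root y with |y| ≤ 4.
  x = 4: f_y(4, y) = 6*y**2 - 34*y - 28; no integer root y with |y| ≤ 4.
Only singular point on the grid: (-2, 2).
Classify: substitute x = -2 + u, y = 2 + v and expand: f = -2*u**3 - 2*u**2*v - u*v**2 + 2*v**3 + v**2.
No constant or linear terms (consistent with a singular point). Quadratic part: v**2. Cubic part: -2*u**3 - 2*u**2*v - u*v**2 + 2*v**3.
The quadratic part v**2 is a perfect square, so there is a single (double) tangent line v = 0, i.e. y = 2. Restricting the cubic part to that line (v = 0) leaves -2*u**3 ≠ 0, so f is not divisible by v and the branch is v² ≈ 2*u**3 to lowest order — this is a cusp.
Classification: cusp.


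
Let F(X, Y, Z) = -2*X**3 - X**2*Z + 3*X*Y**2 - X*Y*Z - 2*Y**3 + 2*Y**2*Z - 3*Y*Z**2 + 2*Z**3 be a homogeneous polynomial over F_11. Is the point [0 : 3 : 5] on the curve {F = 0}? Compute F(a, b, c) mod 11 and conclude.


F(0,3,5) ≡ 6 (mod 11); P is NOT on the curve.

Evaluate F(0, 3, 5) term-by-term (mod 11).
  -2*X**3 ↦ -2·0·1·1 = 0
  -X**2*Z ↦ -1·0·1·5 = 0
  3*X*Y**2 ↦ 3·0·9·1 = 0
  -X*Y*Z ↦ -1·0·3·5 = 0
  -2*Y**3 ↦ -2·1·27·1 = -54
  2*Y**2*Z ↦ 2·1·9·5 = 90
  -3*Y*Z**2 ↦ -3·1·3·25 = -225
  2*Z**3 ↦ 2·1·1·125 = 250
Sum: F(0, 3, 5) = (0) + (0) + (0) + (0) + (-54) + (90) + (-225) + (250) = 61.
Reducing mod 11: 61 ≡ 6 (mod 11).
Since F(a, b, c) ≡ 6 ≠ 0 (mod 11), P does NOT lie on the curve.


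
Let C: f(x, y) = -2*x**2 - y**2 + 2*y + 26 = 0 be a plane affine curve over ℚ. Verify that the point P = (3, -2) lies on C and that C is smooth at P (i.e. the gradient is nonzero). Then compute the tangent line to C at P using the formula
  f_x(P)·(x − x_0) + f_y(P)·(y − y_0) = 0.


Tangent line at P: -12*x + 6*y + 48 = 0.

Step 1: f(3, -2) = 0, so P lies on C.
Step 2: partial derivatives
  f_x(x, y) = -4*x, f_y(x, y) = 2 - 2*y.
  f_x(P) = -12, f_y(P) = 6 (gradient nonzero, so P is smooth).
Step 3: tangent line at P: -12·(x − 3) + 6·(y − -2) = 0.
Expanding: -12*x + 6*y + 48 = 0.


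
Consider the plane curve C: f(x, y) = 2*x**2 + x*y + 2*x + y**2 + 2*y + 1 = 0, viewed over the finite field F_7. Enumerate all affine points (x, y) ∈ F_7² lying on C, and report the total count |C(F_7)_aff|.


Affine F_7-points: {(0, 6), (3, 3), (3, 6), (5, 3), (5, 4), (6, 2), (6, 4)}; count = 7.

For each of the 49 pairs (x, y) ∈ F_7², evaluate f(x, y) mod 7. Record the zeros.
  x = 0: [0↦1, 1↦4, 2↦2, 3↦2, 4↦4, 5↦1, 6↦0]  zeros at y ∈ {6}
  x = 1: [0↦5, 1↦2, 2↦1, 3↦2, 4↦5, 5↦3, 6↦3]  zeros at y ∈ ∅
  x = 2: [0↦6, 1↦4, 2↦4, 3↦6, 4↦3, 5↦2, 6↦3]  zeros at y ∈ ∅
  x = 3: [0↦4, 1↦3, 2↦4, 3↦0, 4↦5, 5↦5, 6↦0]  zeros at y ∈ {3, 6}
  x = 4: [0↦6, 1↦6, 2↦1, 3↦5, 4↦4, 5↦5, 6↦1]  zeros at y ∈ ∅
  x = 5: [0↦5, 1↦6, 2↦2, 3↦0, 4↦0, 5↦2, 6↦6]  zeros at y ∈ {3, 4}
  x = 6: [0↦1, 1↦3, 2↦0, 3↦6, 4↦0, 5↦3, 6↦1]  zeros at y ∈ {2, 4}
Collecting zeros: affine points = {(0, 6), (3, 3), (3, 6), (5, 3), (5, 4), (6, 2), (6, 4)}.
Total count |C(F_7)_aff| = 7.


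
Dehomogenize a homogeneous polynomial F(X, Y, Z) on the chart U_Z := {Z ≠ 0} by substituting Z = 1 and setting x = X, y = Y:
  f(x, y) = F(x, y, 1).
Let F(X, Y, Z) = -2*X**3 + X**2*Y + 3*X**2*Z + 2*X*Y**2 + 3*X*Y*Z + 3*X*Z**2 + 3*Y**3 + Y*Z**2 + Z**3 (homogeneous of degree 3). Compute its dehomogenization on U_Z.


f(x, y) = -2*x**3 + x**2*y + 3*x**2 + 2*x*y**2 + 3*x*y + 3*x + 3*y**3 + y + 1

On U_Z we set Z = 1. Each monomial c·X^i·Y^j·Z^k in F becomes c·x^i·y^j·1^k = c·x^i·y^j.
Substituting Z = 1: F(X, Y, 1) = -2*x**3 + x**2*y + 3*x**2 + 2*x*y**2 + 3*x*y + 3*x + 3*y**3 + y + 1.
Note: deg(f) ≤ deg(F) = 3; strict inequality happens when F is divisible by Z (lost terms).


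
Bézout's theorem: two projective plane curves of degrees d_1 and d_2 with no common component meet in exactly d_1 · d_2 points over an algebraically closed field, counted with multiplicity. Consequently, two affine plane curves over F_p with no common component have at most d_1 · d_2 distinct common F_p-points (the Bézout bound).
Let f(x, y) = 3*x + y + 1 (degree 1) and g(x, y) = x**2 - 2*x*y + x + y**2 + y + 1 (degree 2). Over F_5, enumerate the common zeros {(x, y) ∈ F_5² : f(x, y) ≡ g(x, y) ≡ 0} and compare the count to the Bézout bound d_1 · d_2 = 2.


Common zeros: ∅; count = 0; Bézout bound = 2.

deg(f) = 1, deg(g) = 2, so Bézout bound = 2.
Scan x ∈ F_5. For each x, list the y ∈ F_5 with f(x, y) ≡ 0 and those with g(x, y) ≡ 0 (mod 5); the common zeros in that column are the intersection.
  x = 0: f ≡ 0 at y ∈ {4}; g ≡ 0 at y ∈ ∅; common: ∅.
  x = 1: f ≡ 0 at y ∈ {1}; g ≡ 0 at y ∈ {2, 4}; common: ∅.
  x = 2: f ≡ 0 at y ∈ {3}; g ≡ 0 at y ∈ {1, 2}; common: ∅.
  x = 3: f ≡ 0 at y ∈ {0}; g ≡ 0 at y ∈ ∅; common: ∅.
  x = 4: f ≡ 0 at y ∈ {2}; g ≡ 0 at y ∈ {1}; common: ∅.
Collecting: common zeros = ∅, so the count is 0.
Comparison with the Bézout bound: 0 ≤ 2 = deg(f)·deg(g), as expected for curves with no common component (the affine F_5-count falls short of the bound because intersections may lie at infinity, over extension fields, or carry multiplicity).


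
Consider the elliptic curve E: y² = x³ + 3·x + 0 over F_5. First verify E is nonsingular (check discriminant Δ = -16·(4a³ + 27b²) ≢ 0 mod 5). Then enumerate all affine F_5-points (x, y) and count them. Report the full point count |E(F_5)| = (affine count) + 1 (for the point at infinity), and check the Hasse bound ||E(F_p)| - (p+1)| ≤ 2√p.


Affine points = {(0, 0), (1, 2), (1, 3), (2, 2), (2, 3), (3, 1), (3, 4), (4, 1), (4, 4)}; affine count = 9; |E(F_5)| = 10.

Discriminant check: Δ ∝ 4a³ + 27b² = 4·3³ + 27·0² = 4·27 + 27·0 ≡ 3 (mod 5). Nonzero ⇒ E is nonsingular.
For each x ∈ F_5, compute rhs = x³ + 3·x + 0 mod 5, then count y ∈ F_5 with y² ≡ rhs.
  x = 0: rhs = 0, matching y values: 0 (1 points).
  x = 1: rhs = 4, matching y values: 2, 3 (2 points).
  x = 2: rhs = 4, matching y values: 2, 3 (2 points).
  x = 3: rhs = 1, matching y values: 1, 4 (2 points).
  x = 4: rhs = 1, matching y values: 1, 4 (2 points).
Total affine count: 9.
Full point count |E(F_5)| = 9 + 1 = 10.
Hasse bound: |10 − (5+1)| = |4| = 4 ≤ 2√5 ≈ 4.4721 ✓.


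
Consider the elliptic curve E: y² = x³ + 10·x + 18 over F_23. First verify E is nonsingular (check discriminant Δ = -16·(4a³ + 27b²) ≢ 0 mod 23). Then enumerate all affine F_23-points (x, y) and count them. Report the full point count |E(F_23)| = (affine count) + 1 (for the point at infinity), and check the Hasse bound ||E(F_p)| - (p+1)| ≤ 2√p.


Affine points = {(0, 8), (0, 15), (1, 11), (1, 12), (2, 0), (3, 11), (3, 12), (5, 3), (5, 20), (6, 8), (6, 15), (8, 9), (8, 14), (9, 3), (9, 20), (12, 7), (12, 16), (14, 2), (14, 21), (15, 1), (15, 22), (17, 8), (17, 15), (18, 2), (18, 21), (19, 11), (19, 12), (21, 6), (21, 17)}; affine count = 29; |E(F_23)| = 30.

Discriminant check: Δ ∝ 4a³ + 27b² = 4·10³ + 27·18² = 4·1000 + 27·324 ≡ 6 (mod 23). Nonzero ⇒ E is nonsingular.
For each x ∈ F_23, compute rhs = x³ + 10·x + 18 mod 23, then count y ∈ F_23 with y² ≡ rhs.
  x = 0: rhs = 18, matching y values: 8, 15 (2 points).
  x = 1: rhs = 6, matching y values: 11, 12 (2 points).
  x = 2: rhs = 0, matching y values: 0 (1 points).
  x = 3: rhs = 6, matching y values: 11, 12 (2 points).
  x = 4: rhs = 7, matching y values: none (0 points).
  x = 5: rhs = 9, matching y values: 3, 20 (2 points).
  x = 6: rhs = 18, matching y values: 8, 15 (2 points).
  x = 7: rhs = 17, matching y values: none (0 points).
  x = 8: rhs = 12, matching y values: 9, 14 (2 points).
  x = 9: rhs = 9, matching y values: 3, 20 (2 points).
  x = 10: rhs = 14, matching y values: none (0 points).
  x = 11: rhs = 10, matching y values: none (0 points).
  x = 12: rhs = 3, matching y values: 7, 16 (2 points).
  x = 13: rhs = 22, matching y values: none (0 points).
  x = 14: rhs = 4, matching y values: 2, 21 (2 points).
  x = 15: rhs = 1, matching y values: 1, 22 (2 points).
  x = 16: rhs = 19, matching y values: none (0 points).
  x = 17: rhs = 18, matching y values: 8, 15 (2 points).
  x = 18: rhs = 4, matching y values: 2, 21 (2 points).
  x = 19: rhs = 6, matching y values: 11, 12 (2 points).
  x = 20: rhs = 7, matching y values: none (0 points).
  x = 21: rhs = 13, matching y values: 6, 17 (2 points).
  x = 22: rhs = 7, matching y values: none (0 points).
Total affine count: 29.
Full point count |E(F_23)| = 29 + 1 = 30.
Hasse bound: |30 − (23+1)| = |6| = 6 ≤ 2√23 ≈ 9.5917 ✓.


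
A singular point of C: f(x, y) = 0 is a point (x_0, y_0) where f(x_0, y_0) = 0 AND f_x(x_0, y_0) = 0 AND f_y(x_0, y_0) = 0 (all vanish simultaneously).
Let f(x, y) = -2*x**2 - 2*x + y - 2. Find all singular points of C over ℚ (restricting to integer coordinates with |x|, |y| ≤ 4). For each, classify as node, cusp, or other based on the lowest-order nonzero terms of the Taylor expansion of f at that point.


No singular points in the scanned grid; C is smooth there.

Compute partial derivatives:
  f_x = -4*x - 2.
  f_y = 1.
f_y = 1 is a nonzero constant, so f_y never vanishes: no point (x, y) can satisfy f = f_x = f_y = 0. In particular no (x, y) ∈ {−4, ..., 4}² is singular; the curve is smooth.


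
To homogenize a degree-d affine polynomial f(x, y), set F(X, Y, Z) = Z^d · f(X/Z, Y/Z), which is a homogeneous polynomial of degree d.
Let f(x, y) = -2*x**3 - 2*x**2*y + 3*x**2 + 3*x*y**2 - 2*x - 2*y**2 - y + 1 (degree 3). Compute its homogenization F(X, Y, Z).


F(X, Y, Z) = -2*X**3 - 2*X**2*Y + 3*X**2*Z + 3*X*Y**2 - 2*X*Z**2 - 2*Y**2*Z - Y*Z**2 + Z**3

deg(f) = 3.
Substitute x = X/Z, y = Y/Z into f, then multiply by Z^3.
  monomial -2·x^3·y^0 ↦ -2·X^3·Y^0·Z^0.
  monomial -2·x^2·y^1 ↦ -2·X^2·Y^1·Z^0.
  monomial 3·x^2·y^0 ↦ 3·X^2·Y^0·Z^1.
  monomial 3·x^1·y^2 ↦ 3·X^1·Y^2·Z^0.
  monomial -2·x^1·y^0 ↦ -2·X^1·Y^0·Z^2.
  monomial -2·x^0·y^2 ↦ -2·X^0·Y^2·Z^1.
  monomial -1·x^0·y^1 ↦ -1·X^0·Y^1·Z^2.
  monomial 1·x^0·y^0 ↦ 1·X^0·Y^0·Z^3.
Collecting: F(X, Y, Z) = -2*X**3 - 2*X**2*Y + 3*X**2*Z + 3*X*Y**2 - 2*X*Z**2 - 2*Y**2*Z - Y*Z**2 + Z**3.


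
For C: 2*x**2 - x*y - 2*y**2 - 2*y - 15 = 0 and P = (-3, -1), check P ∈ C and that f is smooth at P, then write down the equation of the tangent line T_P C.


Tangent line at P: -11*x + 5*y - 28 = 0.

Step 1: f(-3, -1) = 0, so P lies on C.
Step 2: partial derivatives
  f_x(x, y) = 4*x - y, f_y(x, y) = -x - 4*y - 2.
  f_x(P) = -11, f_y(P) = 5 (gradient nonzero, so P is smooth).
Step 3: tangent line at P: -11·(x − -3) + 5·(y − -1) = 0.
Expanding: -11*x + 5*y - 28 = 0.


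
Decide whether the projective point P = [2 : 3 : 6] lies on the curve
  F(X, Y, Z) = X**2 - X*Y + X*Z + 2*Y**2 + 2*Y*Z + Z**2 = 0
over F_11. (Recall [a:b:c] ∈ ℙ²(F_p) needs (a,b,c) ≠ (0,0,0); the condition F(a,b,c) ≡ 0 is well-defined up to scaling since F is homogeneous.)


F(2,3,6) ≡ 1 (mod 11); P is NOT on the curve.

Evaluate F(2, 3, 6) term-by-term (mod 11).
  X**2 ↦ 1·4·1·1 = 4
  -X*Y ↦ -1·2·3·1 = -6
  X*Z ↦ 1·2·1·6 = 12
  2*Y**2 ↦ 2·1·9·1 = 18
  2*Y*Z ↦ 2·1·3·6 = 36
  Z**2 ↦ 1·1·1·36 = 36
Sum: F(2, 3, 6) = (4) + (-6) + (12) + (18) + (36) + (36) = 100.
Reducing mod 11: 100 ≡ 1 (mod 11).
Since F(a, b, c) ≡ 1 ≠ 0 (mod 11), P does NOT lie on the curve.


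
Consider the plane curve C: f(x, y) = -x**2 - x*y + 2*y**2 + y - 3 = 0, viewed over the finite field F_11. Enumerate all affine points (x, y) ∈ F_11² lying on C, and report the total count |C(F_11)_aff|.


Affine F_11-points: {(0, 1), (0, 4), (3, 3), (3, 9), (5, 3), (5, 10), (7, 4), (7, 10), (10, 1), (10, 9)}; count = 10.

For each of the 121 pairs (x, y) ∈ F_11², evaluate f(x, y) mod 11. Record the zeros.
  x = 0: [0↦8, 1↦0, 2↦7, 3↦7, 4↦0, 5↦8, 6↦9, 7↦3, 8↦1, 9↦3, 10↦9]  zeros at y ∈ {1, 4}
  x = 1: [0↦7, 1↦9, 2↦4, 3↦3, 4↦6, 5↦2, 6↦2, 7↦6, 8↦3, 9↦4, 10↦9]  zeros at y ∈ ∅
  x = 2: [0↦4, 1↦5, 2↦10, 3↦8, 4↦10, 5↦5, 6↦4, 7↦7, 8↦3, 9↦3, 10↦7]  zeros at y ∈ ∅
  x = 3: [0↦10, 1↦10, 2↦3, 3↦0, 4↦1, 5↦6, 6↦4, 7↦6, 8↦1, 9↦0, 10↦3]  zeros at y ∈ {3, 9}
  x = 4: [0↦3, 1↦2, 2↦5, 3↦1, 4↦1, 5↦5, 6↦2, 7↦3, 8↦8, 9↦6, 10↦8]  zeros at y ∈ ∅
  x = 5: [0↦5, 1↦3, 2↦5, 3↦0, 4↦10, 5↦2, 6↦9, 7↦9, 8↦2, 9↦10, 10↦0]  zeros at y ∈ {3, 10}
  x = 6: [0↦5, 1↦2, 2↦3, 3↦8, 4↦6, 5↦8, 6↦3, 7↦2, 8↦5, 9↦1, 10↦1]  zeros at y ∈ ∅
  x = 7: [0↦3, 1↦10, 2↦10, 3↦3, 4↦0, 5↦1, 6↦6, 7↦4, 8↦6, 9↦1, 10↦0]  zeros at y ∈ {4, 10}
  x = 8: [0↦10, 1↦5, 2↦4, 3↦7, 4↦3, 5↦3, 6↦7, 7↦4, 8↦5, 9↦10, 10↦8]  zeros at y ∈ ∅
  x = 9: [0↦4, 1↦9, 2↦7, 3↦9, 4↦4, 5↦3, 6↦6, 7↦2, 8↦2, 9↦6, 10↦3]  zeros at y ∈ ∅
  x = 10: [0↦7, 1↦0, 2↦8, 3↦9, 4↦3, 5↦1, 6↦3, 7↦9, 8↦8, 9↦0, 10↦7]  zeros at y ∈ {1, 9}
Collecting zeros: affine points = {(0, 1), (0, 4), (3, 3), (3, 9), (5, 3), (5, 10), (7, 4), (7, 10), (10, 1), (10, 9)}.
Total count |C(F_11)_aff| = 10.


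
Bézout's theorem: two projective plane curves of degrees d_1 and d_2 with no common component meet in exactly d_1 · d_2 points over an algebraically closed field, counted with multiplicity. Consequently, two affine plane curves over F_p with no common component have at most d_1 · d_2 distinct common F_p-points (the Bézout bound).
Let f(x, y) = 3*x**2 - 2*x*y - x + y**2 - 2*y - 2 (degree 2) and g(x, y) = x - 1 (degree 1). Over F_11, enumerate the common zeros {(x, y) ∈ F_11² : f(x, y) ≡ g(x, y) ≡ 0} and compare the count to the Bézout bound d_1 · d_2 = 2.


Common zeros: {(1, 0), (1, 4)}; count = 2; Bézout bound = 2.

deg(f) = 2, deg(g) = 1, so Bézout bound = 2.
Scan x ∈ F_11. For each x, list the y ∈ F_11 with f(x, y) ≡ 0 and those with g(x, y) ≡ 0 (mod 11); the common zeros in that column are the intersection.
  x = 0: f ≡ 0 at y ∈ {6, 7}; g ≡ 0 at y ∈ ∅; common: ∅.
  x = 1: f ≡ 0 at y ∈ {0, 4}; g ≡ 0 at y ∈ {0, 1, 2, 3, 4, 5, 6, 7, 8, 9, 10}; common: {0, 4}.
  x = 2: f ≡ 0 at y ∈ {2, 4}; g ≡ 0 at y ∈ ∅; common: ∅.
  x = 3: f ≡ 0 at y ∈ {0, 8}; g ≡ 0 at y ∈ ∅; common: ∅.
  x = 4: f ≡ 0 at y ∈ {1, 9}; g ≡ 0 at y ∈ ∅; common: ∅.
  x = 5: f ≡ 0 at y ∈ {5, 7}; g ≡ 0 at y ∈ ∅; common: ∅.
  x = 6: f ≡ 0 at y ∈ {5, 9}; g ≡ 0 at y ∈ ∅; common: ∅.
  x = 7: f ≡ 0 at y ∈ {2, 3}; g ≡ 0 at y ∈ ∅; common: ∅.
  x = 8: f ≡ 0 at y ∈ {1, 6}; g ≡ 0 at y ∈ ∅; common: ∅.
  x = 9: f ≡ 0 at y ∈ {10}; g ≡ 0 at y ∈ ∅; common: ∅.
  x = 10: f ≡ 0 at y ∈ {3, 8}; g ≡ 0 at y ∈ ∅; common: ∅.
Collecting: common zeros = {(1, 0), (1, 4)}, so the count is 2.
Comparison with the Bézout bound: 2 ≤ 2 = deg(f)·deg(g), as expected for curves with no common component (the bound is attained).


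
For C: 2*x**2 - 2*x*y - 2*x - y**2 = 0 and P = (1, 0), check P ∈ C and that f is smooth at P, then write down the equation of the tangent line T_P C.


Tangent line at P: 2*x - 2*y - 2 = 0.

Step 1: f(1, 0) = 0, so P lies on C.
Step 2: partial derivatives
  f_x(x, y) = 4*x - 2*y - 2, f_y(x, y) = -2*x - 2*y.
  f_x(P) = 2, f_y(P) = -2 (gradient nonzero, so P is smooth).
Step 3: tangent line at P: 2·(x − 1) + -2·(y − 0) = 0.
Expanding: 2*x - 2*y - 2 = 0.


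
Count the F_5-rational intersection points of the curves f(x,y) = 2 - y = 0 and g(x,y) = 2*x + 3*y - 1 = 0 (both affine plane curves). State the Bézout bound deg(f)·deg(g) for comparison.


Common zeros: {(0, 2)}; count = 1; Bézout bound = 1.

deg(f) = 1, deg(g) = 1, so Bézout bound = 1.
Scan x ∈ F_5. For each x, list the y ∈ F_5 with f(x, y) ≡ 0 and those with g(x, y) ≡ 0 (mod 5); the common zeros in that column are the intersection.
  x = 0: f ≡ 0 at y ∈ {2}; g ≡ 0 at y ∈ {2}; common: {2}.
  x = 1: f ≡ 0 at y ∈ {2}; g ≡ 0 at y ∈ {3}; common: ∅.
  x = 2: f ≡ 0 at y ∈ {2}; g ≡ 0 at y ∈ {4}; common: ∅.
  x = 3: f ≡ 0 at y ∈ {2}; g ≡ 0 at y ∈ {0}; common: ∅.
  x = 4: f ≡ 0 at y ∈ {2}; g ≡ 0 at y ∈ {1}; common: ∅.
Collecting: common zeros = {(0, 2)}, so the count is 1.
Comparison with the Bézout bound: 1 ≤ 1 = deg(f)·deg(g), as expected for curves with no common component (the bound is attained).


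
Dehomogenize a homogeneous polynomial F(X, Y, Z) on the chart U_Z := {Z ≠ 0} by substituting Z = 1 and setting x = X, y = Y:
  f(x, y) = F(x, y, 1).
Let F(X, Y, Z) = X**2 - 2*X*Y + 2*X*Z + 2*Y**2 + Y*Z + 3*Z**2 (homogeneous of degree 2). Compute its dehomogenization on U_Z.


f(x, y) = x**2 - 2*x*y + 2*x + 2*y**2 + y + 3

On U_Z we set Z = 1. Each monomial c·X^i·Y^j·Z^k in F becomes c·x^i·y^j·1^k = c·x^i·y^j.
Substituting Z = 1: F(X, Y, 1) = x**2 - 2*x*y + 2*x + 2*y**2 + y + 3.
Note: deg(f) ≤ deg(F) = 2; strict inequality happens when F is divisible by Z (lost terms).


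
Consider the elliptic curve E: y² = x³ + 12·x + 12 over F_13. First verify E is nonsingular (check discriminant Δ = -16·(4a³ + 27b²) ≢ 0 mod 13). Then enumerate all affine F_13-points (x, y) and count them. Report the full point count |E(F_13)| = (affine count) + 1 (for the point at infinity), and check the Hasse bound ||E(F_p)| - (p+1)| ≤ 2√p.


Affine points = {(0, 5), (0, 8), (1, 5), (1, 8), (3, 6), (3, 7), (6, 1), (6, 12), (7, 6), (7, 7), (8, 3), (8, 10), (9, 2), (9, 11), (10, 1), (10, 12), (12, 5), (12, 8)}; affine count = 18; |E(F_13)| = 19.

Discriminant check: Δ ∝ 4a³ + 27b² = 4·12³ + 27·12² = 4·1728 + 27·144 ≡ 10 (mod 13). Nonzero ⇒ E is nonsingular.
For each x ∈ F_13, compute rhs = x³ + 12·x + 12 mod 13, then count y ∈ F_13 with y² ≡ rhs.
  x = 0: rhs = 12, matching y values: 5, 8 (2 points).
  x = 1: rhs = 12, matching y values: 5, 8 (2 points).
  x = 2: rhs = 5, matching y values: none (0 points).
  x = 3: rhs = 10, matching y values: 6, 7 (2 points).
  x = 4: rhs = 7, matching y values: none (0 points).
  x = 5: rhs = 2, matching y values: none (0 points).
  x = 6: rhs = 1, matching y values: 1, 12 (2 points).
  x = 7: rhs = 10, matching y values: 6, 7 (2 points).
  x = 8: rhs = 9, matching y values: 3, 10 (2 points).
  x = 9: rhs = 4, matching y values: 2, 11 (2 points).
  x = 10: rhs = 1, matching y values: 1, 12 (2 points).
  x = 11: rhs = 6, matching y values: none (0 points).
  x = 12: rhs = 12, matching y values: 5, 8 (2 points).
Total affine count: 18.
Full point count |E(F_13)| = 18 + 1 = 19.
Hasse bound: |19 − (13+1)| = |5| = 5 ≤ 2√13 ≈ 7.2111 ✓.


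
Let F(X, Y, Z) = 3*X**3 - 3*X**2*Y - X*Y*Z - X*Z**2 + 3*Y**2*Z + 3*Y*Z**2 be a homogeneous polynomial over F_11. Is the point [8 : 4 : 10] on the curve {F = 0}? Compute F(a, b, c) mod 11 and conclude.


F(8,4,10) ≡ 8 (mod 11); P is NOT on the curve.

Evaluate F(8, 4, 10) term-by-term (mod 11).
  3*X**3 ↦ 3·512·1·1 = 1536
  -3*X**2*Y ↦ -3·64·4·1 = -768
  -X*Y*Z ↦ -1·8·4·10 = -320
  -X*Z**2 ↦ -1·8·1·100 = -800
  3*Y**2*Z ↦ 3·1·16·10 = 480
  3*Y*Z**2 ↦ 3·1·4·100 = 1200
Sum: F(8, 4, 10) = (1536) + (-768) + (-320) + (-800) + (480) + (1200) = 1328.
Reducing mod 11: 1328 ≡ 8 (mod 11).
Since F(a, b, c) ≡ 8 ≠ 0 (mod 11), P does NOT lie on the curve.


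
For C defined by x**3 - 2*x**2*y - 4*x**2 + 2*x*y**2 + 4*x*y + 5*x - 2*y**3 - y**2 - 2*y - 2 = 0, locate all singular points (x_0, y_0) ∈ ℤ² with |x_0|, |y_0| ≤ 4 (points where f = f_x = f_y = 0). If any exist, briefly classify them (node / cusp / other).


Singular points: {(1, 0)}; classification: node.

Compute partial derivatives:
  f_x = 3*x**2 - 4*x*y - 8*x + 2*y**2 + 4*y + 5.
  f_y = -2*x**2 + 4*x*y + 4*x - 6*y**2 - 2*y - 2.
Scan x_0 ∈ {−4, ..., 4}. For each x_0, f_y(x_0, y) is a polynomial in y; find its integer roots y ∈ {−4, ..., 4}, then test f_x and f at those candidates.
  x = -4: f_y(-4, y) = -6*y**2 - 18*y - 50; no integer root y with |y| ≤ 4.
  x = -3: f_y(-3, y) = -6*y**2 - 14*y - 32; no integer root y with |y| ≤ 4.
  x = -2: f_y(-2, y) = -6*y**2 - 10*y - 18; no integer root y with |y| ≤ 4.
  x = -1: f_y(-1, y) = -6*y**2 - 6*y - 8; no integer root y with |y| ≤ 4.
  x = 0: f_y(0, y) = -6*y**2 - 2*y - 2; no integer root y with |y| ≤ 4.
  x = 1: f_y(1, y) = -6*y**2 + 2*y; vanishes at y ∈ {0}. (1, 0): f_x = 0, f = 0 — SINGULAR.
  x = 2: f_y(2, y) = -6*y**2 + 6*y - 2; no integer root y with |y| ≤ 4.
  x = 3: f_y(3, y) = -6*y**2 + 10*y - 8; no integer root y with |y| ≤ 4.
  x = 4: f_y(4, y) = -6*y**2 + 14*y - 18; no integer root y with |y| ≤ 4.
Only singular point on the grid: (1, 0).
Classify: substitute x = 1 + u, y = 0 + v and expand: f = u**3 - 2*u**2*v - u**2 + 2*u*v**2 - 2*v**3 + v**2.
No constant or linear terms (consistent with a singular point). Quadratic part: -u**2 + v**2. Cubic part: u**3 - 2*u**2*v + 2*u*v**2 - 2*v**3.
The quadratic part v**2 - u**2 = (v − u)(v + u) splits into two distinct linear factors, so there are two distinct tangent lines y − 0 = ±(x − 1) — this is a node (ordinary double point).
Classification: node.


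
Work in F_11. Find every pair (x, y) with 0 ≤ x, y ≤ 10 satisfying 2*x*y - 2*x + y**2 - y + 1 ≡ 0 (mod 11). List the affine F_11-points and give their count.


Affine F_11-points: {(1, 3), (1, 7), (3, 8), (3, 9), (4, 2), (6, 0), (7, 4), (7, 5), (9, 6), (9, 10)}; count = 10.

For each of the 121 pairs (x, y) ∈ F_11², evaluate f(x, y) mod 11. Record the zeros.
  x = 0: [0↦1, 1↦1, 2↦3, 3↦7, 4↦2, 5↦10, 6↦9, 7↦10, 8↦2, 9↦7, 10↦3]  zeros at y ∈ ∅
  x = 1: [0↦10, 1↦1, 2↦5, 3↦0, 4↦8, 5↦7, 6↦8, 7↦0, 8↦5, 9↦1, 10↦10]  zeros at y ∈ {3, 7}
  x = 2: [0↦8, 1↦1, 2↦7, 3↦4, 4↦3, 5↦4, 6↦7, 7↦1, 8↦8, 9↦6, 10↦6]  zeros at y ∈ ∅
  x = 3: [0↦6, 1↦1, 2↦9, 3↦8, 4↦9, 5↦1, 6↦6, 7↦2, 8↦0, 9↦0, 10↦2]  zeros at y ∈ {8, 9}
  x = 4: [0↦4, 1↦1, 2↦0, 3↦1, 4↦4, 5↦9, 6↦5, 7↦3, 8↦3, 9↦5, 10↦9]  zeros at y ∈ {2}
  x = 5: [0↦2, 1↦1, 2↦2, 3↦5, 4↦10, 5↦6, 6↦4, 7↦4, 8↦6, 9↦10, 10↦5]  zeros at y ∈ ∅
  x = 6: [0↦0, 1↦1, 2↦4, 3↦9, 4↦5, 5↦3, 6↦3, 7↦5, 8↦9, 9↦4, 10↦1]  zeros at y ∈ {0}
  x = 7: [0↦9, 1↦1, 2↦6, 3↦2, 4↦0, 5↦0, 6↦2, 7↦6, 8↦1, 9↦9, 10↦8]  zeros at y ∈ {4, 5}
  x = 8: [0↦7, 1↦1, 2↦8, 3↦6, 4↦6, 5↦8, 6↦1, 7↦7, 8↦4, 9↦3, 10↦4]  zeros at y ∈ ∅
  x = 9: [0↦5, 1↦1, 2↦10, 3↦10, 4↦1, 5↦5, 6↦0, 7↦8, 8↦7, 9↦8, 10↦0]  zeros at y ∈ {6, 10}
  x = 10: [0↦3, 1↦1, 2↦1, 3↦3, 4↦7, 5↦2, 6↦10, 7↦9, 8↦10, 9↦2, 10↦7]  zeros at y ∈ ∅
Collecting zeros: affine points = {(1, 3), (1, 7), (3, 8), (3, 9), (4, 2), (6, 0), (7, 4), (7, 5), (9, 6), (9, 10)}.
Total count |C(F_11)_aff| = 10.


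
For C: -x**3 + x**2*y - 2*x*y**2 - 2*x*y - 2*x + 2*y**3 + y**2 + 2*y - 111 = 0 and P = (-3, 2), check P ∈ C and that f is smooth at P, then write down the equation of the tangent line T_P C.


Tangent line at P: -53*x + 69*y - 297 = 0.

Step 1: f(-3, 2) = 0, so P lies on C.
Step 2: partial derivatives
  f_x(x, y) = -3*x**2 + 2*x*y - 2*y**2 - 2*y - 2, f_y(x, y) = x**2 - 4*x*y - 2*x + 6*y**2 + 2*y + 2.
  f_x(P) = -53, f_y(P) = 69 (gradient nonzero, so P is smooth).
Step 3: tangent line at P: -53·(x − -3) + 69·(y − 2) = 0.
Expanding: -53*x + 69*y - 297 = 0.


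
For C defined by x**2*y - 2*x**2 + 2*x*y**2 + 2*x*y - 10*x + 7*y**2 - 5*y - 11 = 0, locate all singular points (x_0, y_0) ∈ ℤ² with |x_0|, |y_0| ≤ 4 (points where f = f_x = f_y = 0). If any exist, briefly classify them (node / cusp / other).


Singular points: {(-3, 1)}; classification: node.

Compute partial derivatives:
  f_x = 2*x*y - 4*x + 2*y**2 + 2*y - 10.
  f_y = x**2 + 4*x*y + 2*x + 14*y - 5.
Scan x_0 ∈ {−4, ..., 4}. For each x_0, f_y(x_0, y) is a polynomial in y; find its integer roots y ∈ {−4, ..., 4}, then test f_x and f at those candidates.
  x = -4: f_y(-4, y) = 3 - 2*y; no integer root y with |y| ≤ 4.
  x = -3: f_y(-3, y) = 2*y - 2; vanishes at y ∈ {1}. (-3, 1): f_x = 0, f = 0 — SINGULAR.
  x = -2: f_y(-2, y) = 6*y - 5; no integer root y with |y| ≤ 4.
  x = -1: f_y(-1, y) = 10*y - 6; no integer root y with |y| ≤ 4.
  x = 0: f_y(0, y) = 14*y - 5; no integer root y with |y| ≤ 4.
  x = 1: f_y(1, y) = 18*y - 2; no integer root y with |y| ≤ 4.
  x = 2: f_y(2, y) = 22*y + 3; no integer root y with |y| ≤ 4.
  x = 3: f_y(3, y) = 26*y + 10; no integer root y with |y| ≤ 4.
  x = 4: f_y(4, y) = 30*y + 19; no integer root y with |y| ≤ 4.
Only singular point on the grid: (-3, 1).
Classify: substitute x = -3 + u, y = 1 + v and expand: f = u**2*v - u**2 + 2*u*v**2 + v**2.
No constant or linear terms (consistent with a singular point). Quadratic part: -u**2 + v**2. Cubic part: u**2*v + 2*u*v**2.
The quadratic part v**2 - u**2 = (v − u)(v + u) splits into two distinct linear factors, so there are two distinct tangent lines y − 1 = ±(x − -3) — this is a node (ordinary double point).
Classification: node.


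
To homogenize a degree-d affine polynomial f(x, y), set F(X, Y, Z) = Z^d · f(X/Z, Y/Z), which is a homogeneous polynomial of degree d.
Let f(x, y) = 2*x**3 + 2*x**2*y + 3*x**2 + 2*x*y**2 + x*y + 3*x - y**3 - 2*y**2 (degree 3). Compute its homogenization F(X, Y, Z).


F(X, Y, Z) = 2*X**3 + 2*X**2*Y + 3*X**2*Z + 2*X*Y**2 + X*Y*Z + 3*X*Z**2 - Y**3 - 2*Y**2*Z

deg(f) = 3.
Substitute x = X/Z, y = Y/Z into f, then multiply by Z^3.
  monomial 2·x^3·y^0 ↦ 2·X^3·Y^0·Z^0.
  monomial 2·x^2·y^1 ↦ 2·X^2·Y^1·Z^0.
  monomial 3·x^2·y^0 ↦ 3·X^2·Y^0·Z^1.
  monomial 2·x^1·y^2 ↦ 2·X^1·Y^2·Z^0.
  monomial 1·x^1·y^1 ↦ 1·X^1·Y^1·Z^1.
  monomial 3·x^1·y^0 ↦ 3·X^1·Y^0·Z^2.
  monomial -1·x^0·y^3 ↦ -1·X^0·Y^3·Z^0.
  monomial -2·x^0·y^2 ↦ -2·X^0·Y^2·Z^1.
Collecting: F(X, Y, Z) = 2*X**3 + 2*X**2*Y + 3*X**2*Z + 2*X*Y**2 + X*Y*Z + 3*X*Z**2 - Y**3 - 2*Y**2*Z.
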